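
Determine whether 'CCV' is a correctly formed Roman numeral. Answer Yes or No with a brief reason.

'CCV': Check the rules: uses only the symbols I, V, X, L, C, D, M; no symbol is repeated more than three times in a row; V, L and D each appear at most once; no smaller symbol precedes a larger one (values never increase from left to right). Value: C (100) + C (100) + V (5) = 205. So it is a valid standard Roman numeral.

Yes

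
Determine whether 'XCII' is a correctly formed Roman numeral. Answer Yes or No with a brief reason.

'XCII': Check the rules: uses only the symbols I, V, X, L, C, D, M; no symbol is repeated more than three times in a row; V, L and D each appear at most once; the only place a smaller symbol precedes a larger one is the allowed subtractive pair XC, the symbol right after such a pair (if any) is smaller than the pair's first symbol, and otherwise the values never increase from left to right. Value: XC (90) + I (1) + I (1) = 92. So it is a valid standard Roman numeral.

Yes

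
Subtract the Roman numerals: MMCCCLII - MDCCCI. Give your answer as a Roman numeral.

MMCCCLII = 2352
MDCCCI = 1801
2352 - 1801 = 551

DLI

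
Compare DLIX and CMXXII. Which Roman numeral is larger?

DLIX = 559
CMXXII = 922
922 is larger

CMXXII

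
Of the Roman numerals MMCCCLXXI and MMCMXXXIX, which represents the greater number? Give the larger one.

MMCCCLXXI = 2371
MMCMXXXIX = 2939
2939 is larger

MMCMXXXIX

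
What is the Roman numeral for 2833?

Convert 2833 to Roman numerals:
  2833 contains 2×1000 (MM)
  833 contains 1×500 (D)
  333 contains 3×100 (CCC)
  33 contains 3×10 (XXX)
  3 contains 3×1 (III)

MMDCCCXXXIII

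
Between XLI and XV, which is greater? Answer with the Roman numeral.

XLI = 41
XV = 15
41 is larger

XLI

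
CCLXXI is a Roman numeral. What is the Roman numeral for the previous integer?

CCLXXI = 271, so the previous integer is 271 - 1 = 270

CCLXX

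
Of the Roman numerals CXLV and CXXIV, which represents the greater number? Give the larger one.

CXLV = 145
CXXIV = 124
145 is larger

CXLV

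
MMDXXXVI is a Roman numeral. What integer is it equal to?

MMDXXXVI: M=1000, M=1000, D=500, X=10, X=10, X=10, V=5, I=1
1000 + 1000 + 500 + 10 + 10 + 10 + 5 + 1 = 2536

2536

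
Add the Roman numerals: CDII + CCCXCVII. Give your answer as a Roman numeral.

CDII = 402
CCCXCVII = 397
402 + 397 = 799

DCCXCIX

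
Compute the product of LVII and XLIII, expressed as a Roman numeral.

LVII = 57
XLIII = 43
57 × 43 = 2451

MMCDLI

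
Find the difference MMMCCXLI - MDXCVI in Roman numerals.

MMMCCXLI = 3241
MDXCVI = 1596
3241 - 1596 = 1645

MDCXLV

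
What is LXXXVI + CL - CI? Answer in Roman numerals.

LXXXVI = 86, CL = 150, CI = 101
86 + 150 = 236
236 - 101 = 135

CXXXV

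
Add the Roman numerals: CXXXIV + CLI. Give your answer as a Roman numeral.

CXXXIV = 134
CLI = 151
134 + 151 = 285

CCLXXXV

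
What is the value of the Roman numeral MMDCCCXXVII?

MMDCCCXXVII: M=1000, M=1000, D=500, C=100, C=100, C=100, X=10, X=10, V=5, I=1, I=1
1000 + 1000 + 500 + 100 + 100 + 100 + 10 + 10 + 5 + 1 + 1 = 2827

2827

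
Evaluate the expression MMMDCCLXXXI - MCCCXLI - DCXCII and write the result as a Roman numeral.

MMMDCCLXXXI = 3781, MCCCXLI = 1341, DCXCII = 692
3781 - 1341 = 2440
2440 - 692 = 1748

MDCCXLVIII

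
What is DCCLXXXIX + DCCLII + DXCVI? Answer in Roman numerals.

DCCLXXXIX = 789, DCCLII = 752, DXCVI = 596
789 + 752 = 1541
1541 + 596 = 2137

MMCXXXVII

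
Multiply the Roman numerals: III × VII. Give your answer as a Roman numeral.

III = 3
VII = 7
3 × 7 = 21

XXI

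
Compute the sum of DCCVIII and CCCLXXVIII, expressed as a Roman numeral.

DCCVIII = 708
CCCLXXVIII = 378
708 + 378 = 1086

MLXXXVI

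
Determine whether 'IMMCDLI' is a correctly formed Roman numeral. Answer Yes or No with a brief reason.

'IMMCDLI': Invalid subtractive combination: IM

No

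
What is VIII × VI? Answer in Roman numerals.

VIII = 8
VI = 6
8 × 6 = 48

XLVIII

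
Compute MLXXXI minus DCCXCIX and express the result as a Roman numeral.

MLXXXI = 1081
DCCXCIX = 799
1081 - 799 = 282

CCLXXXII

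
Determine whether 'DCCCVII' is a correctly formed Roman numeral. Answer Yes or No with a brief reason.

'DCCCVII': Check the rules: uses only the symbols I, V, X, L, C, D, M; no symbol is repeated more than three times in a row; V, L and D each appear at most once; no smaller symbol precedes a larger one (values never increase from left to right). Value: D (500) + C (100) + C (100) + C (100) + V (5) + I (1) + I (1) = 807. So it is a valid standard Roman numeral.

Yes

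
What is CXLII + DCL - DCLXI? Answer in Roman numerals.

CXLII = 142, DCL = 650, DCLXI = 661
142 + 650 = 792
792 - 661 = 131

CXXXI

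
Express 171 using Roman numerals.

Convert 171 to Roman numerals:
  171 contains 1×100 (C)
  71 contains 1×50 (L)
  21 contains 2×10 (XX)
  1 contains 1×1 (I)

CLXXI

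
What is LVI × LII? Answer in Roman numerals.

LVI = 56
LII = 52
56 × 52 = 2912

MMCMXII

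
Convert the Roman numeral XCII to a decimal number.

XCII: XC=90, I=1, I=1
90 + 1 + 1 = 92

92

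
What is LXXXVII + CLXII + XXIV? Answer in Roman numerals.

LXXXVII = 87, CLXII = 162, XXIV = 24
87 + 162 = 249
249 + 24 = 273

CCLXXIII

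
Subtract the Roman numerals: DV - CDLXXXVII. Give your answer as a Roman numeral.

DV = 505
CDLXXXVII = 487
505 - 487 = 18

XVIII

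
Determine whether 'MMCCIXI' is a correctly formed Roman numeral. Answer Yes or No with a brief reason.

'MMCCIXI': I cannot come right after the subtractive pair IX: once I is subtracted in IX, the next symbol must be smaller than I

No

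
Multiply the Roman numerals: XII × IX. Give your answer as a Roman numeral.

XII = 12
IX = 9
12 × 9 = 108

CVIII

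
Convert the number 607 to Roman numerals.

Convert 607 to Roman numerals:
  607 contains 1×500 (D)
  107 contains 1×100 (C)
  7 contains 1×5 (V)
  2 contains 2×1 (II)

DCVII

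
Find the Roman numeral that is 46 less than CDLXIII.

CDLXIII = 463
463 - 46 = 417

CDXVII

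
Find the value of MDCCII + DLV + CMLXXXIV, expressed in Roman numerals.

MDCCII = 1702, DLV = 555, CMLXXXIV = 984
1702 + 555 = 2257
2257 + 984 = 3241

MMMCCXLI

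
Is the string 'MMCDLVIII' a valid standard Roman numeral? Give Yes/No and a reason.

'MMCDLVIII': Check the rules: uses only the symbols I, V, X, L, C, D, M; no symbol is repeated more than three times in a row; V, L and D each appear at most once; the only place a smaller symbol precedes a larger one is the allowed subtractive pair CD, the symbol right after such a pair (if any) is smaller than the pair's first symbol, and otherwise the values never increase from left to right. Value: M (1000) + M (1000) + CD (400) + L (50) + V (5) + I (1) + I (1) + I (1) = 2458. So it is a valid standard Roman numeral.

Yes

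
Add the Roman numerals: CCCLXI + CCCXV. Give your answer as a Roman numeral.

CCCLXI = 361
CCCXV = 315
361 + 315 = 676

DCLXXVI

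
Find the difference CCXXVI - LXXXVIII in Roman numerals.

CCXXVI = 226
LXXXVIII = 88
226 - 88 = 138

CXXXVIII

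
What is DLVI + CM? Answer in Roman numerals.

DLVI = 556
CM = 900
556 + 900 = 1456

MCDLVI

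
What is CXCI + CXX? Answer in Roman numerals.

CXCI = 191
CXX = 120
191 + 120 = 311

CCCXI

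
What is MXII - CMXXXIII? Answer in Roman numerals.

MXII = 1012
CMXXXIII = 933
1012 - 933 = 79

LXXIX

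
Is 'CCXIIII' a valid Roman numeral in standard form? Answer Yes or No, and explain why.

'CCXIIII': More than 3 consecutive I's

No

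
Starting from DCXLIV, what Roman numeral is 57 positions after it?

DCXLIV = 644
644 + 57 = 701

DCCI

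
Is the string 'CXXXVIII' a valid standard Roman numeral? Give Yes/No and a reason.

'CXXXVIII': Check the rules: uses only the symbols I, V, X, L, C, D, M; no symbol is repeated more than three times in a row; V, L and D each appear at most once; no smaller symbol precedes a larger one (values never increase from left to right). Value: C (100) + X (10) + X (10) + X (10) + V (5) + I (1) + I (1) + I (1) = 138. So it is a valid standard Roman numeral.

Yes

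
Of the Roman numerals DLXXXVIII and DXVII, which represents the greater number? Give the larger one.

DLXXXVIII = 588
DXVII = 517
588 is larger

DLXXXVIII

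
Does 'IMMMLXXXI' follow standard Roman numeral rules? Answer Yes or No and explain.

'IMMMLXXXI': Invalid subtractive combination: IM

No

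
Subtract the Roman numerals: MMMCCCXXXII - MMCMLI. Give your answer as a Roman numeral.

MMMCCCXXXII = 3332
MMCMLI = 2951
3332 - 2951 = 381

CCCLXXXI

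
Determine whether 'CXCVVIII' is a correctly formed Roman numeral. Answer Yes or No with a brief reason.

'CXCVVIII': V should not appear more than once

No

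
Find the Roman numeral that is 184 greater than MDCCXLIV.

MDCCXLIV = 1744
1744 + 184 = 1928

MCMXXVIII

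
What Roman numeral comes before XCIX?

XCIX = 99, so the previous integer is 99 - 1 = 98

XCVIII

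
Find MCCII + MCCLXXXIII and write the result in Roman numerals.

MCCII = 1202
MCCLXXXIII = 1283
1202 + 1283 = 2485

MMCDLXXXV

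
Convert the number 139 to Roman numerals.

Convert 139 to Roman numerals:
  139 contains 1×100 (C)
  39 contains 3×10 (XXX)
  9 contains 1×9 (IX)

CXXXIX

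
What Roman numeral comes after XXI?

XXI = 21, so the next integer is 21 + 1 = 22

XXII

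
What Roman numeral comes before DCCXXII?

DCCXXII = 722; previous is 721

DCCXXI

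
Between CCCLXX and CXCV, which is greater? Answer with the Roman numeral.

CCCLXX = 370
CXCV = 195
370 is larger

CCCLXX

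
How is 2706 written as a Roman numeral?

Convert 2706 to Roman numerals:
  2706 contains 2×1000 (MM)
  706 contains 1×500 (D)
  206 contains 2×100 (CC)
  6 contains 1×5 (V)
  1 contains 1×1 (I)

MMDCCVI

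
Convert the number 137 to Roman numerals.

Convert 137 to Roman numerals:
  137 contains 1×100 (C)
  37 contains 3×10 (XXX)
  7 contains 1×5 (V)
  2 contains 2×1 (II)

CXXXVII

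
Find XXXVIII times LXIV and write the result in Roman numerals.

XXXVIII = 38
LXIV = 64
38 × 64 = 2432

MMCDXXXII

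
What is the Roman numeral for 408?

Convert 408 to Roman numerals:
  408 contains 1×400 (CD)
  8 contains 1×5 (V)
  3 contains 3×1 (III)

CDVIII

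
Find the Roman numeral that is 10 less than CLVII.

CLVII = 157
157 - 10 = 147

CXLVII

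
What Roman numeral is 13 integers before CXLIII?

CXLIII = 143
143 - 13 = 130

CXXX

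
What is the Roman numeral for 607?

Convert 607 to Roman numerals:
  607 contains 1×500 (D)
  107 contains 1×100 (C)
  7 contains 1×5 (V)
  2 contains 2×1 (II)

DCVII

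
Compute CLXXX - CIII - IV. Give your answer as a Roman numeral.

CLXXX = 180, CIII = 103, IV = 4
180 - 103 = 77
77 - 4 = 73

LXXIII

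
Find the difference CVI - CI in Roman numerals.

CVI = 106
CI = 101
106 - 101 = 5

V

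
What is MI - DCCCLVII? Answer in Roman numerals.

MI = 1001
DCCCLVII = 857
1001 - 857 = 144

CXLIV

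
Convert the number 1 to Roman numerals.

Convert 1 to Roman numerals:
  1 contains 1×1 (I)

I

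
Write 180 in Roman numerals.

Convert 180 to Roman numerals:
  180 contains 1×100 (C)
  80 contains 1×50 (L)
  30 contains 3×10 (XXX)

CLXXX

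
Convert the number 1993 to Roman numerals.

Convert 1993 to Roman numerals:
  1993 contains 1×1000 (M)
  993 contains 1×900 (CM)
  93 contains 1×90 (XC)
  3 contains 3×1 (III)

MCMXCIII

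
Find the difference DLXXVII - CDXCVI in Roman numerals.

DLXXVII = 577
CDXCVI = 496
577 - 496 = 81

LXXXI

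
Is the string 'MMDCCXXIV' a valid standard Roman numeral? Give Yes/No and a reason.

'MMDCCXXIV': Check the rules: uses only the symbols I, V, X, L, C, D, M; no symbol is repeated more than three times in a row; V, L and D each appear at most once; the only place a smaller symbol precedes a larger one is the allowed subtractive pair IV, the symbol right after such a pair (if any) is smaller than the pair's first symbol, and otherwise the values never increase from left to right. Value: M (1000) + M (1000) + D (500) + C (100) + C (100) + X (10) + X (10) + IV (4) = 2724. So it is a valid standard Roman numeral.

Yes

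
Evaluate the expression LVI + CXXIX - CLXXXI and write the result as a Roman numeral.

LVI = 56, CXXIX = 129, CLXXXI = 181
56 + 129 = 185
185 - 181 = 4

IV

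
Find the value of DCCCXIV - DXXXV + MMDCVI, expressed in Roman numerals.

DCCCXIV = 814, DXXXV = 535, MMDCVI = 2606
814 - 535 = 279
279 + 2606 = 2885

MMDCCCLXXXV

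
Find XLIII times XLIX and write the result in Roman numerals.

XLIII = 43
XLIX = 49
43 × 49 = 2107

MMCVII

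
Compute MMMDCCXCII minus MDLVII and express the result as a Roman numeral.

MMMDCCXCII = 3792
MDLVII = 1557
3792 - 1557 = 2235

MMCCXXXV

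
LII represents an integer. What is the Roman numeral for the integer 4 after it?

LII = 52
52 + 4 = 56

LVI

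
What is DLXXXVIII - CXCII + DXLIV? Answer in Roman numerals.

DLXXXVIII = 588, CXCII = 192, DXLIV = 544
588 - 192 = 396
396 + 544 = 940

CMXL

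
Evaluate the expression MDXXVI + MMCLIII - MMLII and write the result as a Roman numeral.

MDXXVI = 1526, MMCLIII = 2153, MMLII = 2052
1526 + 2153 = 3679
3679 - 2052 = 1627

MDCXXVII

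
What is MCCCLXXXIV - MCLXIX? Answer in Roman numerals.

MCCCLXXXIV = 1384
MCLXIX = 1169
1384 - 1169 = 215

CCXV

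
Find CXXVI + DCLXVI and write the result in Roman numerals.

CXXVI = 126
DCLXVI = 666
126 + 666 = 792

DCCXCII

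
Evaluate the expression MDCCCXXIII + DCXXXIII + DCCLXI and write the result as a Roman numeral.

MDCCCXXIII = 1823, DCXXXIII = 633, DCCLXI = 761
1823 + 633 = 2456
2456 + 761 = 3217

MMMCCXVII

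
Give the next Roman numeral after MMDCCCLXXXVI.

MMDCCCLXXXVI = 2886; next is 2887

MMDCCCLXXXVII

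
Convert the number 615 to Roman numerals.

Convert 615 to Roman numerals:
  615 contains 1×500 (D)
  115 contains 1×100 (C)
  15 contains 1×10 (X)
  5 contains 1×5 (V)

DCXV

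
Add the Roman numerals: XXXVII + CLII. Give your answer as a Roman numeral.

XXXVII = 37
CLII = 152
37 + 152 = 189

CLXXXIX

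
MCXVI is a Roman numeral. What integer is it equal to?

MCXVI: M=1000, C=100, X=10, V=5, I=1
1000 + 100 + 10 + 5 + 1 = 1116

1116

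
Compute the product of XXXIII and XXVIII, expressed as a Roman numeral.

XXXIII = 33
XXVIII = 28
33 × 28 = 924

CMXXIV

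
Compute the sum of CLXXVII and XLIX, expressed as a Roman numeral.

CLXXVII = 177
XLIX = 49
177 + 49 = 226

CCXXVI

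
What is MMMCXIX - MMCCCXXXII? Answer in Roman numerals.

MMMCXIX = 3119
MMCCCXXXII = 2332
3119 - 2332 = 787

DCCLXXXVII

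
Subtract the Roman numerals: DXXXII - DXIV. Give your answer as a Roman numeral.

DXXXII = 532
DXIV = 514
532 - 514 = 18

XVIII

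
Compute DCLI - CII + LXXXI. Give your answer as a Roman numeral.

DCLI = 651, CII = 102, LXXXI = 81
651 - 102 = 549
549 + 81 = 630

DCXXX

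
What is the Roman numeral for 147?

Convert 147 to Roman numerals:
  147 contains 1×100 (C)
  47 contains 1×40 (XL)
  7 contains 1×5 (V)
  2 contains 2×1 (II)

CXLVII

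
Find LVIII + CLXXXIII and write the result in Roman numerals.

LVIII = 58
CLXXXIII = 183
58 + 183 = 241

CCXLI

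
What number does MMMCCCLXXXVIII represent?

MMMCCCLXXXVIII: M=1000, M=1000, M=1000, C=100, C=100, C=100, L=50, X=10, X=10, X=10, V=5, I=1, I=1, I=1
1000 + 1000 + 1000 + 100 + 100 + 100 + 50 + 10 + 10 + 10 + 5 + 1 + 1 + 1 = 3388

3388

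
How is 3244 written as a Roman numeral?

Convert 3244 to Roman numerals:
  3244 contains 3×1000 (MMM)
  244 contains 2×100 (CC)
  44 contains 1×40 (XL)
  4 contains 1×4 (IV)

MMMCCXLIV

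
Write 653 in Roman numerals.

Convert 653 to Roman numerals:
  653 contains 1×500 (D)
  153 contains 1×100 (C)
  53 contains 1×50 (L)
  3 contains 3×1 (III)

DCLIII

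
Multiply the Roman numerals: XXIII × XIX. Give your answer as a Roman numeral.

XXIII = 23
XIX = 19
23 × 19 = 437

CDXXXVII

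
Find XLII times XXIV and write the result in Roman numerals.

XLII = 42
XXIV = 24
42 × 24 = 1008

MVIII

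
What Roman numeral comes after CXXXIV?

CXXXIV = 134, so the next integer is 134 + 1 = 135

CXXXV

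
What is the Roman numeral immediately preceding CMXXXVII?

CMXXXVII = 937, so the previous integer is 937 - 1 = 936

CMXXXVI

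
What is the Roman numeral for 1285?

Convert 1285 to Roman numerals:
  1285 contains 1×1000 (M)
  285 contains 2×100 (CC)
  85 contains 1×50 (L)
  35 contains 3×10 (XXX)
  5 contains 1×5 (V)

MCCLXXXV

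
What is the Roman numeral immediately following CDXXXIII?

CDXXXIII = 433; next is 434

CDXXXIV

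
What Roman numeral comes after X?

X = 10, so the next integer is 10 + 1 = 11

XI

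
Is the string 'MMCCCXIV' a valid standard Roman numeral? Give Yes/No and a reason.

'MMCCCXIV': Check the rules: uses only the symbols I, V, X, L, C, D, M; no symbol is repeated more than three times in a row; V, L and D each appear at most once; the only place a smaller symbol precedes a larger one is the allowed subtractive pair IV, the symbol right after such a pair (if any) is smaller than the pair's first symbol, and otherwise the values never increase from left to right. Value: M (1000) + M (1000) + C (100) + C (100) + C (100) + X (10) + IV (4) = 2314. So it is a valid standard Roman numeral.

Yes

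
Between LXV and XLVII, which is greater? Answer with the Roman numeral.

LXV = 65
XLVII = 47
65 is larger

LXV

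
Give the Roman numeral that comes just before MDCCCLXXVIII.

MDCCCLXXVIII = 1878; previous is 1877

MDCCCLXXVII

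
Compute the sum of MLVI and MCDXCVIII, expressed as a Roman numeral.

MLVI = 1056
MCDXCVIII = 1498
1056 + 1498 = 2554

MMDLIV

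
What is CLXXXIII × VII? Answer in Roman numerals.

CLXXXIII = 183
VII = 7
183 × 7 = 1281

MCCLXXXI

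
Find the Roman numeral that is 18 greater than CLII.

CLII = 152
152 + 18 = 170

CLXX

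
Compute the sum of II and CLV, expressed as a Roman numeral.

II = 2
CLV = 155
2 + 155 = 157

CLVII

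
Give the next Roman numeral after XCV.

XCV = 95, so the next integer is 95 + 1 = 96

XCVI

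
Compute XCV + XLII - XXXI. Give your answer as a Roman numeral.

XCV = 95, XLII = 42, XXXI = 31
95 + 42 = 137
137 - 31 = 106

CVI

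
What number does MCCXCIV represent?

MCCXCIV: M=1000, C=100, C=100, XC=90, IV=4
1000 + 100 + 100 + 90 + 4 = 1294

1294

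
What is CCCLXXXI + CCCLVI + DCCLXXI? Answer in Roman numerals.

CCCLXXXI = 381, CCCLVI = 356, DCCLXXI = 771
381 + 356 = 737
737 + 771 = 1508

MDVIII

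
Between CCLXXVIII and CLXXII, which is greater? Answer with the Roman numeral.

CCLXXVIII = 278
CLXXII = 172
278 is larger

CCLXXVIII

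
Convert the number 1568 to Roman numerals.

Convert 1568 to Roman numerals:
  1568 contains 1×1000 (M)
  568 contains 1×500 (D)
  68 contains 1×50 (L)
  18 contains 1×10 (X)
  8 contains 1×5 (V)
  3 contains 3×1 (III)

MDLXVIII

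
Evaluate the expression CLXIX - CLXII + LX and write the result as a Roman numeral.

CLXIX = 169, CLXII = 162, LX = 60
169 - 162 = 7
7 + 60 = 67

LXVII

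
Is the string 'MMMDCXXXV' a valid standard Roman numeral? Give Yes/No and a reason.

'MMMDCXXXV': Check the rules: uses only the symbols I, V, X, L, C, D, M; no symbol is repeated more than three times in a row; V, L and D each appear at most once; no smaller symbol precedes a larger one (values never increase from left to right). Value: M (1000) + M (1000) + M (1000) + D (500) + C (100) + X (10) + X (10) + X (10) + V (5) = 3635. So it is a valid standard Roman numeral.

Yes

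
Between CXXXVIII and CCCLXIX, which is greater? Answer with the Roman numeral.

CXXXVIII = 138
CCCLXIX = 369
369 is larger

CCCLXIX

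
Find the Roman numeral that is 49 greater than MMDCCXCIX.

MMDCCXCIX = 2799
2799 + 49 = 2848

MMDCCCXLVIII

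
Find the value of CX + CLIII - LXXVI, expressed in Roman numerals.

CX = 110, CLIII = 153, LXXVI = 76
110 + 153 = 263
263 - 76 = 187

CLXXXVII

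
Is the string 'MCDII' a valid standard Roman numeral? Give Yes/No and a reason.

'MCDII': Check the rules: uses only the symbols I, V, X, L, C, D, M; no symbol is repeated more than three times in a row; V, L and D each appear at most once; the only place a smaller symbol precedes a larger one is the allowed subtractive pair CD, the symbol right after such a pair (if any) is smaller than the pair's first symbol, and otherwise the values never increase from left to right. Value: M (1000) + CD (400) + I (1) + I (1) = 1402. So it is a valid standard Roman numeral.

Yes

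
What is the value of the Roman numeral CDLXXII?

CDLXXII: CD=400, L=50, X=10, X=10, I=1, I=1
400 + 50 + 10 + 10 + 1 + 1 = 472

472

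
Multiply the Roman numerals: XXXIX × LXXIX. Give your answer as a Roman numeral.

XXXIX = 39
LXXIX = 79
39 × 79 = 3081

MMMLXXXI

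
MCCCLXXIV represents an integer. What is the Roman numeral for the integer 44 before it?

MCCCLXXIV = 1374
1374 - 44 = 1330

MCCCXXX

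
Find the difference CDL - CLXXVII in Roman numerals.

CDL = 450
CLXXVII = 177
450 - 177 = 273

CCLXXIII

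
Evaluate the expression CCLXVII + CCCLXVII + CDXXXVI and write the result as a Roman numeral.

CCLXVII = 267, CCCLXVII = 367, CDXXXVI = 436
267 + 367 = 634
634 + 436 = 1070

MLXX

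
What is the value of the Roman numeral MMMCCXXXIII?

MMMCCXXXIII: M=1000, M=1000, M=1000, C=100, C=100, X=10, X=10, X=10, I=1, I=1, I=1
1000 + 1000 + 1000 + 100 + 100 + 10 + 10 + 10 + 1 + 1 + 1 = 3233

3233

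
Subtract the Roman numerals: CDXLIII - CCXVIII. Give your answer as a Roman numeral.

CDXLIII = 443
CCXVIII = 218
443 - 218 = 225

CCXXV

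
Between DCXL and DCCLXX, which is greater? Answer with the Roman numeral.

DCXL = 640
DCCLXX = 770
770 is larger

DCCLXX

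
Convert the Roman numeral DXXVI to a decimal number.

DXXVI: D=500, X=10, X=10, V=5, I=1
500 + 10 + 10 + 5 + 1 = 526

526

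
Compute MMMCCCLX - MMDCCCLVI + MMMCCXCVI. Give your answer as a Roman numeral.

MMMCCCLX = 3360, MMDCCCLVI = 2856, MMMCCXCVI = 3296
3360 - 2856 = 504
504 + 3296 = 3800

MMMDCCC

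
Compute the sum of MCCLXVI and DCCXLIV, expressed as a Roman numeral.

MCCLXVI = 1266
DCCXLIV = 744
1266 + 744 = 2010

MMX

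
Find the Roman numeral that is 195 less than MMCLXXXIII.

MMCLXXXIII = 2183
2183 - 195 = 1988

MCMLXXXVIII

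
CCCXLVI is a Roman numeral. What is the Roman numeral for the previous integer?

CCCXLVI = 346, so the previous integer is 346 - 1 = 345

CCCXLV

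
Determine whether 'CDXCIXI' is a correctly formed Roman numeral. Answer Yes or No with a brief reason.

'CDXCIXI': I cannot come right after the subtractive pair IX: once I is subtracted in IX, the next symbol must be smaller than I

No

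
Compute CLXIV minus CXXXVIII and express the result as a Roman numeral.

CLXIV = 164
CXXXVIII = 138
164 - 138 = 26

XXVI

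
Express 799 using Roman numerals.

Convert 799 to Roman numerals:
  799 contains 1×500 (D)
  299 contains 2×100 (CC)
  99 contains 1×90 (XC)
  9 contains 1×9 (IX)

DCCXCIX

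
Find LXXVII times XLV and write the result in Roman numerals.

LXXVII = 77
XLV = 45
77 × 45 = 3465

MMMCDLXV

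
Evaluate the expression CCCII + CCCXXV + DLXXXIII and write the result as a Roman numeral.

CCCII = 302, CCCXXV = 325, DLXXXIII = 583
302 + 325 = 627
627 + 583 = 1210

MCCX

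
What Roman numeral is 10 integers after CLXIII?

CLXIII = 163
163 + 10 = 173

CLXXIII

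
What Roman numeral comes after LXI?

LXI = 61; next is 62

LXII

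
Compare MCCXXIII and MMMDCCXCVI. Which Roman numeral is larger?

MCCXXIII = 1223
MMMDCCXCVI = 3796
3796 is larger

MMMDCCXCVI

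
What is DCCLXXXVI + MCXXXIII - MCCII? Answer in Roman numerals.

DCCLXXXVI = 786, MCXXXIII = 1133, MCCII = 1202
786 + 1133 = 1919
1919 - 1202 = 717

DCCXVII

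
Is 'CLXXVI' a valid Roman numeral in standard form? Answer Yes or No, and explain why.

'CLXXVI': Check the rules: uses only the symbols I, V, X, L, C, D, M; no symbol is repeated more than three times in a row; V, L and D each appear at most once; no smaller symbol precedes a larger one (values never increase from left to right). Value: C (100) + L (50) + X (10) + X (10) + V (5) + I (1) = 176. So it is a valid standard Roman numeral.

Yes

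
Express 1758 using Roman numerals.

Convert 1758 to Roman numerals:
  1758 contains 1×1000 (M)
  758 contains 1×500 (D)
  258 contains 2×100 (CC)
  58 contains 1×50 (L)
  8 contains 1×5 (V)
  3 contains 3×1 (III)

MDCCLVIII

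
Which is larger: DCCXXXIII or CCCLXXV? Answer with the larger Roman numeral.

DCCXXXIII = 733
CCCLXXV = 375
733 is larger

DCCXXXIII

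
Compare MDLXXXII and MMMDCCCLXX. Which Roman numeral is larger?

MDLXXXII = 1582
MMMDCCCLXX = 3870
3870 is larger

MMMDCCCLXX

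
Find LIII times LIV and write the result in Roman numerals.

LIII = 53
LIV = 54
53 × 54 = 2862

MMDCCCLXII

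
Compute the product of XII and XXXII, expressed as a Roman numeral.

XII = 12
XXXII = 32
12 × 32 = 384

CCCLXXXIV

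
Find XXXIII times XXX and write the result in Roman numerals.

XXXIII = 33
XXX = 30
33 × 30 = 990

CMXC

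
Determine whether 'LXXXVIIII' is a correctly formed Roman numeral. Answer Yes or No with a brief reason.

'LXXXVIIII': More than 3 consecutive I's

No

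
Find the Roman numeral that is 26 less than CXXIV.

CXXIV = 124
124 - 26 = 98

XCVIII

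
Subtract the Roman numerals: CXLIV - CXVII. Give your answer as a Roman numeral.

CXLIV = 144
CXVII = 117
144 - 117 = 27

XXVII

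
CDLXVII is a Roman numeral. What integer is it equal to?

CDLXVII: CD=400, L=50, X=10, V=5, I=1, I=1
400 + 50 + 10 + 5 + 1 + 1 = 467

467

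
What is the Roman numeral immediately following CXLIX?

CXLIX = 149; next is 150

CL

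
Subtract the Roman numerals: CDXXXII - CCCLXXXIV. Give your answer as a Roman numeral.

CDXXXII = 432
CCCLXXXIV = 384
432 - 384 = 48

XLVIII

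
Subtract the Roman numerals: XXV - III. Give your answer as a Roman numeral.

XXV = 25
III = 3
25 - 3 = 22

XXII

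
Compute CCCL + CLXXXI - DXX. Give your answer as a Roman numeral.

CCCL = 350, CLXXXI = 181, DXX = 520
350 + 181 = 531
531 - 520 = 11

XI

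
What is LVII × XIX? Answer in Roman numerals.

LVII = 57
XIX = 19
57 × 19 = 1083

MLXXXIII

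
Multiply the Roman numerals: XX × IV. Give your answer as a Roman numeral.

XX = 20
IV = 4
20 × 4 = 80

LXXX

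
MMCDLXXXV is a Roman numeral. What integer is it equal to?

MMCDLXXXV: M=1000, M=1000, CD=400, L=50, X=10, X=10, X=10, V=5
1000 + 1000 + 400 + 50 + 10 + 10 + 10 + 5 = 2485

2485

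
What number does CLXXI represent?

CLXXI: C=100, L=50, X=10, X=10, I=1
100 + 50 + 10 + 10 + 1 = 171

171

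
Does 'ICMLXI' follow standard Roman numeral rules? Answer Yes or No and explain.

'ICMLXI': Invalid subtractive combination: IC

No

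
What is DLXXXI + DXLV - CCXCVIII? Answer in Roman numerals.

DLXXXI = 581, DXLV = 545, CCXCVIII = 298
581 + 545 = 1126
1126 - 298 = 828

DCCCXXVIII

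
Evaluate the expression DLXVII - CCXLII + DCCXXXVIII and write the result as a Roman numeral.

DLXVII = 567, CCXLII = 242, DCCXXXVIII = 738
567 - 242 = 325
325 + 738 = 1063

MLXIII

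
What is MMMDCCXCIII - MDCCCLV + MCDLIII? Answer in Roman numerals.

MMMDCCXCIII = 3793, MDCCCLV = 1855, MCDLIII = 1453
3793 - 1855 = 1938
1938 + 1453 = 3391

MMMCCCXCI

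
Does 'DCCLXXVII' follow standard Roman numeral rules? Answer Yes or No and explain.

'DCCLXXVII': Check the rules: uses only the symbols I, V, X, L, C, D, M; no symbol is repeated more than three times in a row; V, L and D each appear at most once; no smaller symbol precedes a larger one (values never increase from left to right). Value: D (500) + C (100) + C (100) + L (50) + X (10) + X (10) + V (5) + I (1) + I (1) = 777. So it is a valid standard Roman numeral.

Yes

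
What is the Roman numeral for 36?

Convert 36 to Roman numerals:
  36 contains 3×10 (XXX)
  6 contains 1×5 (V)
  1 contains 1×1 (I)

XXXVI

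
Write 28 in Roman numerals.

Convert 28 to Roman numerals:
  28 contains 2×10 (XX)
  8 contains 1×5 (V)
  3 contains 3×1 (III)

XXVIII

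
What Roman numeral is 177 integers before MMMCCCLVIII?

MMMCCCLVIII = 3358
3358 - 177 = 3181

MMMCLXXXI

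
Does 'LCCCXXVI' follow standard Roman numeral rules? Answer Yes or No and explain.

'LCCCXXVI': Invalid subtractive combination: LC

No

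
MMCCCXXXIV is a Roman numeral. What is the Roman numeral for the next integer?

MMCCCXXXIV = 2334; next is 2335

MMCCCXXXV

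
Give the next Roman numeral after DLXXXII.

DLXXXII = 582, so the next integer is 582 + 1 = 583

DLXXXIII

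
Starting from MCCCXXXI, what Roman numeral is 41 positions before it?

MCCCXXXI = 1331
1331 - 41 = 1290

MCCXC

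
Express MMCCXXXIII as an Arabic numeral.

MMCCXXXIII: M=1000, M=1000, C=100, C=100, X=10, X=10, X=10, I=1, I=1, I=1
1000 + 1000 + 100 + 100 + 10 + 10 + 10 + 1 + 1 + 1 = 2233

2233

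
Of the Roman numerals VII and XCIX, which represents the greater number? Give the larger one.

VII = 7
XCIX = 99
99 is larger

XCIX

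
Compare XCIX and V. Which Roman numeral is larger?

XCIX = 99
V = 5
99 is larger

XCIX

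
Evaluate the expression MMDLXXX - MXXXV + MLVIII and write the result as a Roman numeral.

MMDLXXX = 2580, MXXXV = 1035, MLVIII = 1058
2580 - 1035 = 1545
1545 + 1058 = 2603

MMDCIII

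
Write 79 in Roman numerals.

Convert 79 to Roman numerals:
  79 contains 1×50 (L)
  29 contains 2×10 (XX)
  9 contains 1×9 (IX)

LXXIX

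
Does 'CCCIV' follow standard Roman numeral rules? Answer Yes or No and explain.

'CCCIV': Check the rules: uses only the symbols I, V, X, L, C, D, M; no symbol is repeated more than three times in a row; V, L and D each appear at most once; the only place a smaller symbol precedes a larger one is the allowed subtractive pair IV, the symbol right after such a pair (if any) is smaller than the pair's first symbol, and otherwise the values never increase from left to right. Value: C (100) + C (100) + C (100) + IV (4) = 304. So it is a valid standard Roman numeral.

Yes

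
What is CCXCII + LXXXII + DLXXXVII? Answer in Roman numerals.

CCXCII = 292, LXXXII = 82, DLXXXVII = 587
292 + 82 = 374
374 + 587 = 961

CMLXI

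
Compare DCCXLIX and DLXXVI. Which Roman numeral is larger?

DCCXLIX = 749
DLXXVI = 576
749 is larger

DCCXLIX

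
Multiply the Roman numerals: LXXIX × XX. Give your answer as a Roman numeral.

LXXIX = 79
XX = 20
79 × 20 = 1580

MDLXXX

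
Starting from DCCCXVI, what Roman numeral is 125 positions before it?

DCCCXVI = 816
816 - 125 = 691

DCXCI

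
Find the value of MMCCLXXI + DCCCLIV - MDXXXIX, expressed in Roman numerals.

MMCCLXXI = 2271, DCCCLIV = 854, MDXXXIX = 1539
2271 + 854 = 3125
3125 - 1539 = 1586

MDLXXXVI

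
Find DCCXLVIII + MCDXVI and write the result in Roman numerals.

DCCXLVIII = 748
MCDXVI = 1416
748 + 1416 = 2164

MMCLXIV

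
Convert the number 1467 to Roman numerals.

Convert 1467 to Roman numerals:
  1467 contains 1×1000 (M)
  467 contains 1×400 (CD)
  67 contains 1×50 (L)
  17 contains 1×10 (X)
  7 contains 1×5 (V)
  2 contains 2×1 (II)

MCDLXVII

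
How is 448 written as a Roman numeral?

Convert 448 to Roman numerals:
  448 contains 1×400 (CD)
  48 contains 1×40 (XL)
  8 contains 1×5 (V)
  3 contains 3×1 (III)

CDXLVIII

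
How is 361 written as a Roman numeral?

Convert 361 to Roman numerals:
  361 contains 3×100 (CCC)
  61 contains 1×50 (L)
  11 contains 1×10 (X)
  1 contains 1×1 (I)

CCCLXI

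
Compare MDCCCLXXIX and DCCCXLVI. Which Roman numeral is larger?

MDCCCLXXIX = 1879
DCCCXLVI = 846
1879 is larger

MDCCCLXXIX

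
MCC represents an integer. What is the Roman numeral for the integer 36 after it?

MCC = 1200
1200 + 36 = 1236

MCCXXXVI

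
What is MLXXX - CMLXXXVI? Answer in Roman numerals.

MLXXX = 1080
CMLXXXVI = 986
1080 - 986 = 94

XCIV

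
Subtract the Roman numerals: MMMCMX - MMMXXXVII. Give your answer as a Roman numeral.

MMMCMX = 3910
MMMXXXVII = 3037
3910 - 3037 = 873

DCCCLXXIII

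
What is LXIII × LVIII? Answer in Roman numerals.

LXIII = 63
LVIII = 58
63 × 58 = 3654

MMMDCLIV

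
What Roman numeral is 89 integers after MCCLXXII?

MCCLXXII = 1272
1272 + 89 = 1361

MCCCLXI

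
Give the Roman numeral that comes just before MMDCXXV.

MMDCXXV = 2625; previous is 2624

MMDCXXIV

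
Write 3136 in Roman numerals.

Convert 3136 to Roman numerals:
  3136 contains 3×1000 (MMM)
  136 contains 1×100 (C)
  36 contains 3×10 (XXX)
  6 contains 1×5 (V)
  1 contains 1×1 (I)

MMMCXXXVI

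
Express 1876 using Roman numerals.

Convert 1876 to Roman numerals:
  1876 contains 1×1000 (M)
  876 contains 1×500 (D)
  376 contains 3×100 (CCC)
  76 contains 1×50 (L)
  26 contains 2×10 (XX)
  6 contains 1×5 (V)
  1 contains 1×1 (I)

MDCCCLXXVI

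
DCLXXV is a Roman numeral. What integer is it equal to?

DCLXXV: D=500, C=100, L=50, X=10, X=10, V=5
500 + 100 + 50 + 10 + 10 + 5 = 675

675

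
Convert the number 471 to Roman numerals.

Convert 471 to Roman numerals:
  471 contains 1×400 (CD)
  71 contains 1×50 (L)
  21 contains 2×10 (XX)
  1 contains 1×1 (I)

CDLXXI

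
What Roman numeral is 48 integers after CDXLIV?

CDXLIV = 444
444 + 48 = 492

CDXCII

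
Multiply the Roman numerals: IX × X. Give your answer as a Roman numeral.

IX = 9
X = 10
9 × 10 = 90

XC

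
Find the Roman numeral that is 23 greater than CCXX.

CCXX = 220
220 + 23 = 243

CCXLIII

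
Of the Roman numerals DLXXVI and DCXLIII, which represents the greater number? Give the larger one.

DLXXVI = 576
DCXLIII = 643
643 is larger

DCXLIII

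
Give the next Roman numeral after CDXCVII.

CDXCVII = 497, so the next integer is 497 + 1 = 498

CDXCVIII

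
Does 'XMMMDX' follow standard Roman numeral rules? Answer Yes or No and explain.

'XMMMDX': Invalid subtractive combination: XM

No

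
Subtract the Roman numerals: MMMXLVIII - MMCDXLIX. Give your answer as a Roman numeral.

MMMXLVIII = 3048
MMCDXLIX = 2449
3048 - 2449 = 599

DXCIX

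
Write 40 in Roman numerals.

Convert 40 to Roman numerals:
  40 contains 1×40 (XL)

XL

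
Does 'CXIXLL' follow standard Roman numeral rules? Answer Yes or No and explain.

'CXIXLL': L should not appear more than once

No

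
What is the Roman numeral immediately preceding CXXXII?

CXXXII = 132, so the previous integer is 132 - 1 = 131

CXXXI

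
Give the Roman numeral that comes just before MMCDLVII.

MMCDLVII = 2457, so the previous integer is 2457 - 1 = 2456

MMCDLVI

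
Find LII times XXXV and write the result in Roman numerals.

LII = 52
XXXV = 35
52 × 35 = 1820

MDCCCXX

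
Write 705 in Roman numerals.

Convert 705 to Roman numerals:
  705 contains 1×500 (D)
  205 contains 2×100 (CC)
  5 contains 1×5 (V)

DCCV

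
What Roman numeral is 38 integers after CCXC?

CCXC = 290
290 + 38 = 328

CCCXXVIII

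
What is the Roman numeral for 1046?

Convert 1046 to Roman numerals:
  1046 contains 1×1000 (M)
  46 contains 1×40 (XL)
  6 contains 1×5 (V)
  1 contains 1×1 (I)

MXLVI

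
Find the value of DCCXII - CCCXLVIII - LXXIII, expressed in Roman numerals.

DCCXII = 712, CCCXLVIII = 348, LXXIII = 73
712 - 348 = 364
364 - 73 = 291

CCXCI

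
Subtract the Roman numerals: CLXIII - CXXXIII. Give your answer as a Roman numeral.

CLXIII = 163
CXXXIII = 133
163 - 133 = 30

XXX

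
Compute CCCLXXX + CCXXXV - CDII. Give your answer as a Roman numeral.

CCCLXXX = 380, CCXXXV = 235, CDII = 402
380 + 235 = 615
615 - 402 = 213

CCXIII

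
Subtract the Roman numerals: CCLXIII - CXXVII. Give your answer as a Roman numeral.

CCLXIII = 263
CXXVII = 127
263 - 127 = 136

CXXXVI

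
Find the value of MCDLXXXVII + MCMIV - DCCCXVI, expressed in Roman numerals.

MCDLXXXVII = 1487, MCMIV = 1904, DCCCXVI = 816
1487 + 1904 = 3391
3391 - 816 = 2575

MMDLXXV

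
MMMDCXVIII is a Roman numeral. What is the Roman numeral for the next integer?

MMMDCXVIII = 3618; next is 3619

MMMDCXIX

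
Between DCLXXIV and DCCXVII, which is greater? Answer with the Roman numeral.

DCLXXIV = 674
DCCXVII = 717
717 is larger

DCCXVII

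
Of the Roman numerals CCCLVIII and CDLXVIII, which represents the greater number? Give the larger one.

CCCLVIII = 358
CDLXVIII = 468
468 is larger

CDLXVIII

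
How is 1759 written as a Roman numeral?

Convert 1759 to Roman numerals:
  1759 contains 1×1000 (M)
  759 contains 1×500 (D)
  259 contains 2×100 (CC)
  59 contains 1×50 (L)
  9 contains 1×9 (IX)

MDCCLIX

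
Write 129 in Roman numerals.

Convert 129 to Roman numerals:
  129 contains 1×100 (C)
  29 contains 2×10 (XX)
  9 contains 1×9 (IX)

CXXIX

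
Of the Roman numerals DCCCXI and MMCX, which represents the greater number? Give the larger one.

DCCCXI = 811
MMCX = 2110
2110 is larger

MMCX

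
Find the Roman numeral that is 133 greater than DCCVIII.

DCCVIII = 708
708 + 133 = 841

DCCCXLI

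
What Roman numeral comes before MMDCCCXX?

MMDCCCXX = 2820, so the previous integer is 2820 - 1 = 2819

MMDCCCXIX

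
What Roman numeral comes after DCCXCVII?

DCCXCVII = 797, so the next integer is 797 + 1 = 798

DCCXCVIII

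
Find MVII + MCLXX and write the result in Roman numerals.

MVII = 1007
MCLXX = 1170
1007 + 1170 = 2177

MMCLXXVII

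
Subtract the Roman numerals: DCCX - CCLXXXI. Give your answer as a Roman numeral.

DCCX = 710
CCLXXXI = 281
710 - 281 = 429

CDXXIX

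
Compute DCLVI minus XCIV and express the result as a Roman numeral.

DCLVI = 656
XCIV = 94
656 - 94 = 562

DLXII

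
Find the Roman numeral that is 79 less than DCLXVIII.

DCLXVIII = 668
668 - 79 = 589

DLXXXIX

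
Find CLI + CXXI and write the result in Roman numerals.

CLI = 151
CXXI = 121
151 + 121 = 272

CCLXXII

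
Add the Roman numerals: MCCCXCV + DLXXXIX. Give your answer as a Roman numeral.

MCCCXCV = 1395
DLXXXIX = 589
1395 + 589 = 1984

MCMLXXXIV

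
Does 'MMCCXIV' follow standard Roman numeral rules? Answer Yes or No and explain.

'MMCCXIV': Check the rules: uses only the symbols I, V, X, L, C, D, M; no symbol is repeated more than three times in a row; V, L and D each appear at most once; the only place a smaller symbol precedes a larger one is the allowed subtractive pair IV, the symbol right after such a pair (if any) is smaller than the pair's first symbol, and otherwise the values never increase from left to right. Value: M (1000) + M (1000) + C (100) + C (100) + X (10) + IV (4) = 2214. So it is a valid standard Roman numeral.

Yes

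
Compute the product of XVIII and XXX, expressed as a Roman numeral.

XVIII = 18
XXX = 30
18 × 30 = 540

DXL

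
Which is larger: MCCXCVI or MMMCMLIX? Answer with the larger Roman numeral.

MCCXCVI = 1296
MMMCMLIX = 3959
3959 is larger

MMMCMLIX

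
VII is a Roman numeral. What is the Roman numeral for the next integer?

VII = 7; next is 8

VIII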